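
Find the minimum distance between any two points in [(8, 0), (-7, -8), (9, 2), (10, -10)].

Computing all pairwise distances among 4 points:

d((8, 0), (-7, -8)) = 17.0
d((8, 0), (9, 2)) = 2.2361 <-- minimum
d((8, 0), (10, -10)) = 10.198
d((-7, -8), (9, 2)) = 18.868
d((-7, -8), (10, -10)) = 17.1172
d((9, 2), (10, -10)) = 12.0416

Closest pair: (8, 0) and (9, 2) with distance 2.2361

The closest pair is (8, 0) and (9, 2) with Euclidean distance 2.2361. For 4 points, brute-force pairwise comparison is shown above. For large n, the divide-and-conquer algorithm (sort by x, recurse on halves, check the dividing strip) achieves O(n log n).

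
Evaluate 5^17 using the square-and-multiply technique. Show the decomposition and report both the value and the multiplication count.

Computing 5^17 by squaring (build up from 5^1; each line after the first costs one multiplication):

5^1 = 5
5^2 = (5^1)^2 = 5^2 = 25
5^4 = (5^2)^2 = 25^2 = 625
5^8 = (5^4)^2 = 625^2 = 390625
5^16 = (5^8)^2 = 390625^2 = 152587890625
5^17 = 5 * 5^16 = 5 * 152587890625 = 762939453125

Result: 762939453125
Multiplications needed: 5 (5 lines after 5^1)

5^17 = 762939453125. Using exponentiation by squaring, this requires 5 multiplications. The key idea: if the exponent is even, square the half-power; if odd, multiply by the base once.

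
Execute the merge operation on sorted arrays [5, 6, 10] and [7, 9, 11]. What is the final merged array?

Merging process:

Compare 5 vs 7: take 5 from left. Merged: [5]
Compare 6 vs 7: take 6 from left. Merged: [5, 6]
Compare 10 vs 7: take 7 from right. Merged: [5, 6, 7]
Compare 10 vs 9: take 9 from right. Merged: [5, 6, 7, 9]
Compare 10 vs 11: take 10 from left. Merged: [5, 6, 7, 9, 10]
Append remaining from right: [11]. Merged: [5, 6, 7, 9, 10, 11]

Final merged array: [5, 6, 7, 9, 10, 11]
Total comparisons: 5

The merged array is [5, 6, 7, 9, 10, 11], requiring 5 comparisons. The merge step runs in O(n) time where n is the total number of elements.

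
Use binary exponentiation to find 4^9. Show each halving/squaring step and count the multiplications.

Computing 4^9 by squaring (build up from 4^1; each line after the first costs one multiplication):

4^1 = 4
4^2 = (4^1)^2 = 4^2 = 16
4^4 = (4^2)^2 = 16^2 = 256
4^8 = (4^4)^2 = 256^2 = 65536
4^9 = 4 * 4^8 = 4 * 65536 = 262144

Result: 262144
Multiplications needed: 4 (4 lines after 4^1)

4^9 = 262144. Using exponentiation by squaring, this requires 4 multiplications. The key idea: if the exponent is even, square the half-power; if odd, multiply by the base once.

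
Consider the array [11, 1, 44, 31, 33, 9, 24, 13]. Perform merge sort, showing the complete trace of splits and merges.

Merge sort trace:

Split: [11, 1, 44, 31, 33, 9, 24, 13] -> [11, 1, 44, 31] and [33, 9, 24, 13]
  Split: [11, 1, 44, 31] -> [11, 1] and [44, 31]
    Split: [11, 1] -> [11] and [1]
    Merge: [11] + [1] -> [1, 11]
    Split: [44, 31] -> [44] and [31]
    Merge: [44] + [31] -> [31, 44]
  Merge: [1, 11] + [31, 44] -> [1, 11, 31, 44]
  Split: [33, 9, 24, 13] -> [33, 9] and [24, 13]
    Split: [33, 9] -> [33] and [9]
    Merge: [33] + [9] -> [9, 33]
    Split: [24, 13] -> [24] and [13]
    Merge: [24] + [13] -> [13, 24]
  Merge: [9, 33] + [13, 24] -> [9, 13, 24, 33]
Merge: [1, 11, 31, 44] + [9, 13, 24, 33] -> [1, 9, 11, 13, 24, 31, 33, 44]

Final sorted array: [1, 9, 11, 13, 24, 31, 33, 44]

The merge sort proceeds by recursively splitting the array and merging sorted halves.
After all merges, the sorted array is [1, 9, 11, 13, 24, 31, 33, 44].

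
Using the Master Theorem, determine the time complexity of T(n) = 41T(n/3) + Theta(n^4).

Master Theorem for T(n) = 41T(n/3) + O(n^4):

a = 41, b = 3, c = 4
log_b(a) = log_3(41) = 3.3802

Case 3: c = 4 > log_3(41) = 3.3802
T(n) = O(n^4) = O(n^4)

For T(n) = 41T(n/3) + O(n^4): log_3(41) = 3.3802. This is Case 3 of the Master Theorem (c > log_b(a), work dominated by root), giving O(n^4).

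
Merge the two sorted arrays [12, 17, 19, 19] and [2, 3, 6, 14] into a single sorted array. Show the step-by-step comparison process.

Merging process:

Compare 12 vs 2: take 2 from right. Merged: [2]
Compare 12 vs 3: take 3 from right. Merged: [2, 3]
Compare 12 vs 6: take 6 from right. Merged: [2, 3, 6]
Compare 12 vs 14: take 12 from left. Merged: [2, 3, 6, 12]
Compare 17 vs 14: take 14 from right. Merged: [2, 3, 6, 12, 14]
Append remaining from left: [17, 19, 19]. Merged: [2, 3, 6, 12, 14, 17, 19, 19]

Final merged array: [2, 3, 6, 12, 14, 17, 19, 19]
Total comparisons: 5

The merged array is [2, 3, 6, 12, 14, 17, 19, 19], requiring 5 comparisons. The merge step runs in O(n) time where n is the total number of elements.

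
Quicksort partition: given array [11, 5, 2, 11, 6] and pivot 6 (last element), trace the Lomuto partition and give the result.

Lomuto partition with pivot = 6:

Initial array: [11, 5, 2, 11, 6]

arr[0]=11 > 6: no swap
arr[1]=5 <= 6: swap with position 0, array becomes [5, 11, 2, 11, 6]
arr[2]=2 <= 6: swap with position 1, array becomes [5, 2, 11, 11, 6]
arr[3]=11 > 6: no swap

Place pivot at position 2: [5, 2, 6, 11, 11]
Pivot position: 2

After partitioning with pivot 6, the array becomes [5, 2, 6, 11, 11]. The pivot is placed at index 2. All elements to the left of the pivot are <= 6, and all elements to the right are > 6.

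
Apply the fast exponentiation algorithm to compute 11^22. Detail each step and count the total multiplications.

Computing 11^22 by squaring (build up from 11^1; each line after the first costs one multiplication):

11^1 = 11
11^2 = (11^1)^2 = 11^2 = 121
11^4 = (11^2)^2 = 121^2 = 14641
11^5 = 11 * 11^4 = 11 * 14641 = 161051
11^10 = (11^5)^2 = 161051^2 = 25937424601
11^11 = 11 * 11^10 = 11 * 25937424601 = 285311670611
11^22 = (11^11)^2 = 285311670611^2 = 81402749386839761113321

Result: 81402749386839761113321
Multiplications needed: 6 (6 lines after 11^1)

11^22 = 81402749386839761113321. Using exponentiation by squaring, this requires 6 multiplications. The key idea: if the exponent is even, square the half-power; if odd, multiply by the base once.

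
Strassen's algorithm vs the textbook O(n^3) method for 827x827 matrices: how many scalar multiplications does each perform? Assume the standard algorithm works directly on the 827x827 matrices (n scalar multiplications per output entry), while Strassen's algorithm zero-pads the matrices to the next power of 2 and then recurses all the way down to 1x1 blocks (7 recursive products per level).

Matrix multiplication for 827x827 matrices:

Strassen's algorithm requires power-of-2 dimensions. Pad 827x827 to 1024x1024 (next power of 2).

Standard algorithm: 827^3 = 565609283 multiplications
Strassen's algorithm: 7^(log2(1024)) = 7^10 = 282475249 multiplications
Savings: 565609283 - 282475249 = 283134034 multiplications

Standard: 565609283 multiplications (827^3). Strassen: 282475249 multiplications (7^10, after padding to 1024x1024). Strassen reduces 8 recursive multiplications to 7 at each level.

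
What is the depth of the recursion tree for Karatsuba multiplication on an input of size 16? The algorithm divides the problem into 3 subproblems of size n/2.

For divide and conquer with division factor 2:

Problem sizes at each level:
Level 0: 16
Level 1: 8
Level 2: 4
Level 3: 2
Level 4: 1

The root is level 0 and the size-1 base case is level 4 (the tree spans levels 0 through 4, i.e. 5 levels counting the root), so the depth is the number of divisions: log_2(16) = 4

The recursion tree depth is log_2(16) = 4. At each level, the problem size is divided by 2, so it takes 4 divisions to reduce to a base case of size 1. The algorithm makes 3 recursive calls at each level.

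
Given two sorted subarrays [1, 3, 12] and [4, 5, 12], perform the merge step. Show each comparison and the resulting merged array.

Merging process:

Compare 1 vs 4: take 1 from left. Merged: [1]
Compare 3 vs 4: take 3 from left. Merged: [1, 3]
Compare 12 vs 4: take 4 from right. Merged: [1, 3, 4]
Compare 12 vs 5: take 5 from right. Merged: [1, 3, 4, 5]
Compare 12 vs 12: take 12 from left. Merged: [1, 3, 4, 5, 12]
Append remaining from right: [12]. Merged: [1, 3, 4, 5, 12, 12]

Final merged array: [1, 3, 4, 5, 12, 12]
Total comparisons: 5

The merged array is [1, 3, 4, 5, 12, 12], requiring 5 comparisons. The merge step runs in O(n) time where n is the total number of elements.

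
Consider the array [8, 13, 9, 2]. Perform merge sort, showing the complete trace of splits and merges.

Merge sort trace:

Split: [8, 13, 9, 2] -> [8, 13] and [9, 2]
  Split: [8, 13] -> [8] and [13]
  Merge: [8] + [13] -> [8, 13]
  Split: [9, 2] -> [9] and [2]
  Merge: [9] + [2] -> [2, 9]
Merge: [8, 13] + [2, 9] -> [2, 8, 9, 13]

Final sorted array: [2, 8, 9, 13]

The merge sort proceeds by recursively splitting the array and merging sorted halves.
After all merges, the sorted array is [2, 8, 9, 13].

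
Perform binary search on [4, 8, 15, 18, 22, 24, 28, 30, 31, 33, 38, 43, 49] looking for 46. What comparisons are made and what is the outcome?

Binary search for 46 in [4, 8, 15, 18, 22, 24, 28, 30, 31, 33, 38, 43, 49]:

lo=0, hi=12, mid=6, arr[mid]=28 -> 28 < 46, search right half
lo=7, hi=12, mid=9, arr[mid]=33 -> 33 < 46, search right half
lo=10, hi=12, mid=11, arr[mid]=43 -> 43 < 46, search right half
lo=12, hi=12, mid=12, arr[mid]=49 -> 49 > 46, search left half
lo=12 > hi=11, target 46 not found

Binary search determines that 46 is not in the array after 4 comparisons. The search space was exhausted without finding the target.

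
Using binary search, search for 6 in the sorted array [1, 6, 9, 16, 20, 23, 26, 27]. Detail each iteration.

Binary search for 6 in [1, 6, 9, 16, 20, 23, 26, 27]:

lo=0, hi=7, mid=3, arr[mid]=16 -> 16 > 6, search left half
lo=0, hi=2, mid=1, arr[mid]=6 -> Found target at index 1!

Binary search finds 6 at index 1 after 2 comparisons. The search repeatedly halves the search space by comparing with the middle element.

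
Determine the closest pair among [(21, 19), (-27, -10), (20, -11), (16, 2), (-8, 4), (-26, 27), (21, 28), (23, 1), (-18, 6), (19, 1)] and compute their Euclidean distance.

Computing all pairwise distances among 10 points:

d((21, 19), (-27, -10)) = 56.0803
d((21, 19), (20, -11)) = 30.0167
d((21, 19), (16, 2)) = 17.72
d((21, 19), (-8, 4)) = 32.6497
d((21, 19), (-26, 27)) = 47.676
d((21, 19), (21, 28)) = 9.0
d((21, 19), (23, 1)) = 18.1108
d((21, 19), (-18, 6)) = 41.1096
d((21, 19), (19, 1)) = 18.1108
d((-27, -10), (20, -11)) = 47.0106
d((-27, -10), (16, 2)) = 44.643
d((-27, -10), (-8, 4)) = 23.6008
d((-27, -10), (-26, 27)) = 37.0135
d((-27, -10), (21, 28)) = 61.2209
d((-27, -10), (23, 1)) = 51.1957
d((-27, -10), (-18, 6)) = 18.3576
d((-27, -10), (19, 1)) = 47.2969
d((20, -11), (16, 2)) = 13.6015
d((20, -11), (-8, 4)) = 31.7648
d((20, -11), (-26, 27)) = 59.6657
d((20, -11), (21, 28)) = 39.0128
d((20, -11), (23, 1)) = 12.3693
d((20, -11), (-18, 6)) = 41.6293
d((20, -11), (19, 1)) = 12.0416
d((16, 2), (-8, 4)) = 24.0832
d((16, 2), (-26, 27)) = 48.8774
d((16, 2), (21, 28)) = 26.4764
d((16, 2), (23, 1)) = 7.0711
d((16, 2), (-18, 6)) = 34.2345
d((16, 2), (19, 1)) = 3.1623 <-- minimum
d((-8, 4), (-26, 27)) = 29.2062
d((-8, 4), (21, 28)) = 37.6431
d((-8, 4), (23, 1)) = 31.1448
d((-8, 4), (-18, 6)) = 10.198
d((-8, 4), (19, 1)) = 27.1662
d((-26, 27), (21, 28)) = 47.0106
d((-26, 27), (23, 1)) = 55.4707
d((-26, 27), (-18, 6)) = 22.4722
d((-26, 27), (19, 1)) = 51.9711
d((21, 28), (23, 1)) = 27.074
d((21, 28), (-18, 6)) = 44.7772
d((21, 28), (19, 1)) = 27.074
d((23, 1), (-18, 6)) = 41.3038
d((23, 1), (19, 1)) = 4.0
d((-18, 6), (19, 1)) = 37.3363

Closest pair: (16, 2) and (19, 1) with distance 3.1623

The closest pair is (16, 2) and (19, 1) with Euclidean distance 3.1623. For 10 points, brute-force pairwise comparison is shown above. For large n, the divide-and-conquer algorithm (sort by x, recurse on halves, check the dividing strip) achieves O(n log n).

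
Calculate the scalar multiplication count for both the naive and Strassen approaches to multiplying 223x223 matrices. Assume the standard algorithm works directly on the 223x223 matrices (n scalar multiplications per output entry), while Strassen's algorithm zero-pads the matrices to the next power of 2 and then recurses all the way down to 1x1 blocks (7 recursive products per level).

Matrix multiplication for 223x223 matrices:

Strassen's algorithm requires power-of-2 dimensions. Pad 223x223 to 256x256 (next power of 2).

Standard algorithm: 223^3 = 11089567 multiplications
Strassen's algorithm: 7^(log2(256)) = 7^8 = 5764801 multiplications
Savings: 11089567 - 5764801 = 5324766 multiplications

Standard: 11089567 multiplications (223^3). Strassen: 5764801 multiplications (7^8, after padding to 256x256). Strassen reduces 8 recursive multiplications to 7 at each level.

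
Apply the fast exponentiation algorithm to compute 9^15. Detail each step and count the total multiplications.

Computing 9^15 by squaring (build up from 9^1; each line after the first costs one multiplication):

9^1 = 9
9^2 = (9^1)^2 = 9^2 = 81
9^3 = 9 * 9^2 = 9 * 81 = 729
9^6 = (9^3)^2 = 729^2 = 531441
9^7 = 9 * 9^6 = 9 * 531441 = 4782969
9^14 = (9^7)^2 = 4782969^2 = 22876792454961
9^15 = 9 * 9^14 = 9 * 22876792454961 = 205891132094649

Result: 205891132094649
Multiplications needed: 6 (6 lines after 9^1)

9^15 = 205891132094649. Using exponentiation by squaring, this requires 6 multiplications. The key idea: if the exponent is even, square the half-power; if odd, multiply by the base once.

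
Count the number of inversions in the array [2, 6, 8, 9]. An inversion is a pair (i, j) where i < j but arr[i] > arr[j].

Finding inversions in [2, 6, 8, 9]:


Total inversions: 0

The array has 0 inversions. It is already sorted.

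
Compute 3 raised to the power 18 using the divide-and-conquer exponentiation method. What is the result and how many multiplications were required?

Computing 3^18 by squaring (build up from 3^1; each line after the first costs one multiplication):

3^1 = 3
3^2 = (3^1)^2 = 3^2 = 9
3^4 = (3^2)^2 = 9^2 = 81
3^8 = (3^4)^2 = 81^2 = 6561
3^9 = 3 * 3^8 = 3 * 6561 = 19683
3^18 = (3^9)^2 = 19683^2 = 387420489

Result: 387420489
Multiplications needed: 5 (5 lines after 3^1)

3^18 = 387420489. Using exponentiation by squaring, this requires 5 multiplications. The key idea: if the exponent is even, square the half-power; if odd, multiply by the base once.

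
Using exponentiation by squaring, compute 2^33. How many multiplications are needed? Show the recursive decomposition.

Computing 2^33 by squaring (build up from 2^1; each line after the first costs one multiplication):

2^1 = 2
2^2 = (2^1)^2 = 2^2 = 4
2^4 = (2^2)^2 = 4^2 = 16
2^8 = (2^4)^2 = 16^2 = 256
2^16 = (2^8)^2 = 256^2 = 65536
2^32 = (2^16)^2 = 65536^2 = 4294967296
2^33 = 2 * 2^32 = 2 * 4294967296 = 8589934592

Result: 8589934592
Multiplications needed: 6 (6 lines after 2^1)

2^33 = 8589934592. Using exponentiation by squaring, this requires 6 multiplications. The key idea: if the exponent is even, square the half-power; if odd, multiply by the base once.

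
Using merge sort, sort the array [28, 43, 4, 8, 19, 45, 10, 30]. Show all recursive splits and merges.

Merge sort trace:

Split: [28, 43, 4, 8, 19, 45, 10, 30] -> [28, 43, 4, 8] and [19, 45, 10, 30]
  Split: [28, 43, 4, 8] -> [28, 43] and [4, 8]
    Split: [28, 43] -> [28] and [43]
    Merge: [28] + [43] -> [28, 43]
    Split: [4, 8] -> [4] and [8]
    Merge: [4] + [8] -> [4, 8]
  Merge: [28, 43] + [4, 8] -> [4, 8, 28, 43]
  Split: [19, 45, 10, 30] -> [19, 45] and [10, 30]
    Split: [19, 45] -> [19] and [45]
    Merge: [19] + [45] -> [19, 45]
    Split: [10, 30] -> [10] and [30]
    Merge: [10] + [30] -> [10, 30]
  Merge: [19, 45] + [10, 30] -> [10, 19, 30, 45]
Merge: [4, 8, 28, 43] + [10, 19, 30, 45] -> [4, 8, 10, 19, 28, 30, 43, 45]

Final sorted array: [4, 8, 10, 19, 28, 30, 43, 45]

The merge sort proceeds by recursively splitting the array and merging sorted halves.
After all merges, the sorted array is [4, 8, 10, 19, 28, 30, 43, 45].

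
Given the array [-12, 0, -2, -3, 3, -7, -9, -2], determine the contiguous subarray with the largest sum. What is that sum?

Using Kadane's algorithm on [-12, 0, -2, -3, 3, -7, -9, -2]:

Scanning through the array:
Position 1 (value 0): max_ending_here = 0, max_so_far = 0
Position 2 (value -2): max_ending_here = -2, max_so_far = 0
Position 3 (value -3): max_ending_here = -3, max_so_far = 0
Position 4 (value 3): max_ending_here = 3, max_so_far = 3
Position 5 (value -7): max_ending_here = -4, max_so_far = 3
Position 6 (value -9): max_ending_here = -9, max_so_far = 3
Position 7 (value -2): max_ending_here = -2, max_so_far = 3

Maximum subarray: [3]
Maximum sum: 3

The maximum subarray is [3] with sum 3. This subarray runs from index 4 to index 4.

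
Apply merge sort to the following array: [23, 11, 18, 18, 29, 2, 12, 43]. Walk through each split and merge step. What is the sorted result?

Merge sort trace:

Split: [23, 11, 18, 18, 29, 2, 12, 43] -> [23, 11, 18, 18] and [29, 2, 12, 43]
  Split: [23, 11, 18, 18] -> [23, 11] and [18, 18]
    Split: [23, 11] -> [23] and [11]
    Merge: [23] + [11] -> [11, 23]
    Split: [18, 18] -> [18] and [18]
    Merge: [18] + [18] -> [18, 18]
  Merge: [11, 23] + [18, 18] -> [11, 18, 18, 23]
  Split: [29, 2, 12, 43] -> [29, 2] and [12, 43]
    Split: [29, 2] -> [29] and [2]
    Merge: [29] + [2] -> [2, 29]
    Split: [12, 43] -> [12] and [43]
    Merge: [12] + [43] -> [12, 43]
  Merge: [2, 29] + [12, 43] -> [2, 12, 29, 43]
Merge: [11, 18, 18, 23] + [2, 12, 29, 43] -> [2, 11, 12, 18, 18, 23, 29, 43]

Final sorted array: [2, 11, 12, 18, 18, 23, 29, 43]

The merge sort proceeds by recursively splitting the array and merging sorted halves.
After all merges, the sorted array is [2, 11, 12, 18, 18, 23, 29, 43].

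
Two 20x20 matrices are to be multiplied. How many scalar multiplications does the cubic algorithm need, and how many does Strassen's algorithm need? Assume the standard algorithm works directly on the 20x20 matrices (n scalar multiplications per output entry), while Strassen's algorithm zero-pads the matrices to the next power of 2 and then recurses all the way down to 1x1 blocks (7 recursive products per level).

Matrix multiplication for 20x20 matrices:

Strassen's algorithm requires power-of-2 dimensions. Pad 20x20 to 32x32 (next power of 2).

Standard algorithm: 20^3 = 8000 multiplications
Strassen's algorithm: 7^(log2(32)) = 7^5 = 16807 multiplications
Difference: 8000 - 16807 = -8807 (Strassen uses MORE here due to padding overhead — for small or just-over-power-of-2 n, padding can outweigh the per-level savings)

Standard: 8000 multiplications (20^3). Strassen: 16807 multiplications (7^5, after padding to 32x32). Strassen reduces 8 recursive multiplications to 7 at each level.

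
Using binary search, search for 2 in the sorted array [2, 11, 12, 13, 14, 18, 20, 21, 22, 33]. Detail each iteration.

Binary search for 2 in [2, 11, 12, 13, 14, 18, 20, 21, 22, 33]:

lo=0, hi=9, mid=4, arr[mid]=14 -> 14 > 2, search left half
lo=0, hi=3, mid=1, arr[mid]=11 -> 11 > 2, search left half
lo=0, hi=0, mid=0, arr[mid]=2 -> Found target at index 0!

Binary search finds 2 at index 0 after 3 comparisons. The search repeatedly halves the search space by comparing with the middle element.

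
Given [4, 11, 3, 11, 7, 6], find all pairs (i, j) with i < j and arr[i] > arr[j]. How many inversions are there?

Finding inversions in [4, 11, 3, 11, 7, 6]:

(0, 2): arr[0]=4 > arr[2]=3
(1, 2): arr[1]=11 > arr[2]=3
(1, 4): arr[1]=11 > arr[4]=7
(1, 5): arr[1]=11 > arr[5]=6
(3, 4): arr[3]=11 > arr[4]=7
(3, 5): arr[3]=11 > arr[5]=6
(4, 5): arr[4]=7 > arr[5]=6

Total inversions: 7

The array has 7 inversion(s): (0,2), (1,2), (1,4), (1,5), (3,4), (3,5), (4,5). Each pair (i,j) satisfies i < j and arr[i] > arr[j].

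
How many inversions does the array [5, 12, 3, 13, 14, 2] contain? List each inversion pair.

Finding inversions in [5, 12, 3, 13, 14, 2]:

(0, 2): arr[0]=5 > arr[2]=3
(0, 5): arr[0]=5 > arr[5]=2
(1, 2): arr[1]=12 > arr[2]=3
(1, 5): arr[1]=12 > arr[5]=2
(2, 5): arr[2]=3 > arr[5]=2
(3, 5): arr[3]=13 > arr[5]=2
(4, 5): arr[4]=14 > arr[5]=2

Total inversions: 7

The array has 7 inversion(s): (0,2), (0,5), (1,2), (1,5), (2,5), (3,5), (4,5). Each pair (i,j) satisfies i < j and arr[i] > arr[j].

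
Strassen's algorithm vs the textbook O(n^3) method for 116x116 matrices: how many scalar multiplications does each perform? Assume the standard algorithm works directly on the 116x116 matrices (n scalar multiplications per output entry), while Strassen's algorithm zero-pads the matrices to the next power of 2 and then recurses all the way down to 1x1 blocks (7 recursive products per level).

Matrix multiplication for 116x116 matrices:

Strassen's algorithm requires power-of-2 dimensions. Pad 116x116 to 128x128 (next power of 2).

Standard algorithm: 116^3 = 1560896 multiplications
Strassen's algorithm: 7^(log2(128)) = 7^7 = 823543 multiplications
Savings: 1560896 - 823543 = 737353 multiplications

Standard: 1560896 multiplications (116^3). Strassen: 823543 multiplications (7^7, after padding to 128x128). Strassen reduces 8 recursive multiplications to 7 at each level.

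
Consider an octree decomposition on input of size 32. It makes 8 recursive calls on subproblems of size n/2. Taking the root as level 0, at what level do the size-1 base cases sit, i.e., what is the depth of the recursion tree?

For divide and conquer with division factor 2:

Problem sizes at each level:
Level 0: 32
Level 1: 16
Level 2: 8
Level 3: 4
Level 4: 2
Level 5: 1

The root is level 0 and the size-1 base case is level 5 (the tree spans levels 0 through 5, i.e. 6 levels counting the root), so the depth is the number of divisions: log_2(32) = 5

The recursion tree depth is log_2(32) = 5. At each level, the problem size is divided by 2, so it takes 5 divisions to reduce to a base case of size 1. The algorithm makes 8 recursive calls at each level.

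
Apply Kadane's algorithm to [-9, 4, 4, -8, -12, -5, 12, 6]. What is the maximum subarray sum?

Using Kadane's algorithm on [-9, 4, 4, -8, -12, -5, 12, 6]:

Scanning through the array:
Position 1 (value 4): max_ending_here = 4, max_so_far = 4
Position 2 (value 4): max_ending_here = 8, max_so_far = 8
Position 3 (value -8): max_ending_here = 0, max_so_far = 8
Position 4 (value -12): max_ending_here = -12, max_so_far = 8
Position 5 (value -5): max_ending_here = -5, max_so_far = 8
Position 6 (value 12): max_ending_here = 12, max_so_far = 12
Position 7 (value 6): max_ending_here = 18, max_so_far = 18

Maximum subarray: [12, 6]
Maximum sum: 18

The maximum subarray is [12, 6] with sum 18. This subarray runs from index 6 to index 7.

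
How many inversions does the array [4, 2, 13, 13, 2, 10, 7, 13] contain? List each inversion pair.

Finding inversions in [4, 2, 13, 13, 2, 10, 7, 13]:

(0, 1): arr[0]=4 > arr[1]=2
(0, 4): arr[0]=4 > arr[4]=2
(2, 4): arr[2]=13 > arr[4]=2
(2, 5): arr[2]=13 > arr[5]=10
(2, 6): arr[2]=13 > arr[6]=7
(3, 4): arr[3]=13 > arr[4]=2
(3, 5): arr[3]=13 > arr[5]=10
(3, 6): arr[3]=13 > arr[6]=7
(5, 6): arr[5]=10 > arr[6]=7

Total inversions: 9

The array has 9 inversion(s): (0,1), (0,4), (2,4), (2,5), (2,6), (3,4), (3,5), (3,6), (5,6). Each pair (i,j) satisfies i < j and arr[i] > arr[j].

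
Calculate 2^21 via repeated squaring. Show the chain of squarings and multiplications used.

Computing 2^21 by squaring (build up from 2^1; each line after the first costs one multiplication):

2^1 = 2
2^2 = (2^1)^2 = 2^2 = 4
2^4 = (2^2)^2 = 4^2 = 16
2^5 = 2 * 2^4 = 2 * 16 = 32
2^10 = (2^5)^2 = 32^2 = 1024
2^20 = (2^10)^2 = 1024^2 = 1048576
2^21 = 2 * 2^20 = 2 * 1048576 = 2097152

Result: 2097152
Multiplications needed: 6 (6 lines after 2^1)

2^21 = 2097152. Using exponentiation by squaring, this requires 6 multiplications. The key idea: if the exponent is even, square the half-power; if odd, multiply by the base once.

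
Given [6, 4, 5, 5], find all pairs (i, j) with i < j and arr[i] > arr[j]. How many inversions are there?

Finding inversions in [6, 4, 5, 5]:

(0, 1): arr[0]=6 > arr[1]=4
(0, 2): arr[0]=6 > arr[2]=5
(0, 3): arr[0]=6 > arr[3]=5

Total inversions: 3

The array has 3 inversion(s): (0,1), (0,2), (0,3). Each pair (i,j) satisfies i < j and arr[i] > arr[j].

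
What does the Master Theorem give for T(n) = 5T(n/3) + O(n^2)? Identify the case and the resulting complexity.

Master Theorem for T(n) = 5T(n/3) + O(n^2):

a = 5, b = 3, c = 2
log_b(a) = log_3(5) = 1.4650

Case 3: c = 2 > log_3(5) = 1.4650
T(n) = O(n^2) = O(n^2)

For T(n) = 5T(n/3) + O(n^2): log_3(5) = 1.4650. This is Case 3 of the Master Theorem (c > log_b(a), work dominated by root), giving O(n^2).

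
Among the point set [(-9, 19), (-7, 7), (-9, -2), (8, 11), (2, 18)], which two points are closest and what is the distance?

Computing all pairwise distances among 5 points:

d((-9, 19), (-7, 7)) = 12.1655
d((-9, 19), (-9, -2)) = 21.0
d((-9, 19), (8, 11)) = 18.7883
d((-9, 19), (2, 18)) = 11.0454
d((-7, 7), (-9, -2)) = 9.2195 <-- minimum
d((-7, 7), (8, 11)) = 15.5242
d((-7, 7), (2, 18)) = 14.2127
d((-9, -2), (8, 11)) = 21.4009
d((-9, -2), (2, 18)) = 22.8254
d((8, 11), (2, 18)) = 9.2195 <-- minimum

Minimum distance: 9.2195 (tie among 2 pairs: (-7, 7) and (-9, -2); (8, 11) and (2, 18))

The minimum Euclidean distance is 9.2195. There is a tie: 2 pairs achieve this minimum — (-7, 7) and (-9, -2); (8, 11) and (2, 18). Any of these is a valid closest pair. For 5 points, brute-force pairwise comparison is shown above. For large n, the divide-and-conquer algorithm (sort by x, recurse on halves, check the dividing strip) achieves O(n log n).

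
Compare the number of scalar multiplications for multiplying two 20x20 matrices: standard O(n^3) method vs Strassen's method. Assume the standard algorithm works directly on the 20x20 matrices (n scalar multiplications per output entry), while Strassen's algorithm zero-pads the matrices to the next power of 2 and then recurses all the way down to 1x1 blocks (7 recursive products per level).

Matrix multiplication for 20x20 matrices:

Strassen's algorithm requires power-of-2 dimensions. Pad 20x20 to 32x32 (next power of 2).

Standard algorithm: 20^3 = 8000 multiplications
Strassen's algorithm: 7^(log2(32)) = 7^5 = 16807 multiplications
Difference: 8000 - 16807 = -8807 (Strassen uses MORE here due to padding overhead — for small or just-over-power-of-2 n, padding can outweigh the per-level savings)

Standard: 8000 multiplications (20^3). Strassen: 16807 multiplications (7^5, after padding to 32x32). Strassen reduces 8 recursive multiplications to 7 at each level.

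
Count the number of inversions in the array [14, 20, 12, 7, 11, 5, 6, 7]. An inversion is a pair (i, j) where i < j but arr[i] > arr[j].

Finding inversions in [14, 20, 12, 7, 11, 5, 6, 7]:

(0, 2): arr[0]=14 > arr[2]=12
(0, 3): arr[0]=14 > arr[3]=7
(0, 4): arr[0]=14 > arr[4]=11
(0, 5): arr[0]=14 > arr[5]=5
(0, 6): arr[0]=14 > arr[6]=6
(0, 7): arr[0]=14 > arr[7]=7
(1, 2): arr[1]=20 > arr[2]=12
(1, 3): arr[1]=20 > arr[3]=7
(1, 4): arr[1]=20 > arr[4]=11
(1, 5): arr[1]=20 > arr[5]=5
(1, 6): arr[1]=20 > arr[6]=6
(1, 7): arr[1]=20 > arr[7]=7
(2, 3): arr[2]=12 > arr[3]=7
(2, 4): arr[2]=12 > arr[4]=11
(2, 5): arr[2]=12 > arr[5]=5
(2, 6): arr[2]=12 > arr[6]=6
(2, 7): arr[2]=12 > arr[7]=7
(3, 5): arr[3]=7 > arr[5]=5
(3, 6): arr[3]=7 > arr[6]=6
(4, 5): arr[4]=11 > arr[5]=5
(4, 6): arr[4]=11 > arr[6]=6
(4, 7): arr[4]=11 > arr[7]=7

Total inversions: 22

The array has 22 inversion(s): (0,2), (0,3), (0,4), (0,5), (0,6), (0,7), (1,2), (1,3), (1,4), (1,5), (1,6), (1,7), (2,3), (2,4), (2,5), (2,6), (2,7), (3,5), (3,6), (4,5), (4,6), (4,7). Each pair (i,j) satisfies i < j and arr[i] > arr[j].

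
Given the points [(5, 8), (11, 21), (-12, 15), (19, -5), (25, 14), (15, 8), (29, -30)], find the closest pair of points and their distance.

Computing all pairwise distances among 7 points:

d((5, 8), (11, 21)) = 14.3178
d((5, 8), (-12, 15)) = 18.3848
d((5, 8), (19, -5)) = 19.105
d((5, 8), (25, 14)) = 20.8806
d((5, 8), (15, 8)) = 10.0 <-- minimum
d((5, 8), (29, -30)) = 44.9444
d((11, 21), (-12, 15)) = 23.7697
d((11, 21), (19, -5)) = 27.2029
d((11, 21), (25, 14)) = 15.6525
d((11, 21), (15, 8)) = 13.6015
d((11, 21), (29, -30)) = 54.0833
d((-12, 15), (19, -5)) = 36.8917
d((-12, 15), (25, 14)) = 37.0135
d((-12, 15), (15, 8)) = 27.8927
d((-12, 15), (29, -30)) = 60.8769
d((19, -5), (25, 14)) = 19.9249
d((19, -5), (15, 8)) = 13.6015
d((19, -5), (29, -30)) = 26.9258
d((25, 14), (15, 8)) = 11.6619
d((25, 14), (29, -30)) = 44.1814
d((15, 8), (29, -30)) = 40.4969

Closest pair: (5, 8) and (15, 8) with distance 10.0

The closest pair is (5, 8) and (15, 8) with Euclidean distance 10.0. For 7 points, brute-force pairwise comparison is shown above. For large n, the divide-and-conquer algorithm (sort by x, recurse on halves, check the dividing strip) achieves O(n log n).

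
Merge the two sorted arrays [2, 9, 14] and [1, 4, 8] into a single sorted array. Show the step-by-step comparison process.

Merging process:

Compare 2 vs 1: take 1 from right. Merged: [1]
Compare 2 vs 4: take 2 from left. Merged: [1, 2]
Compare 9 vs 4: take 4 from right. Merged: [1, 2, 4]
Compare 9 vs 8: take 8 from right. Merged: [1, 2, 4, 8]
Append remaining from left: [9, 14]. Merged: [1, 2, 4, 8, 9, 14]

Final merged array: [1, 2, 4, 8, 9, 14]
Total comparisons: 4

The merged array is [1, 2, 4, 8, 9, 14], requiring 4 comparisons. The merge step runs in O(n) time where n is the total number of elements.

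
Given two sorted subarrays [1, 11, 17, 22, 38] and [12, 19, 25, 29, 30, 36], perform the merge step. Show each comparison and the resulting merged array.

Merging process:

Compare 1 vs 12: take 1 from left. Merged: [1]
Compare 11 vs 12: take 11 from left. Merged: [1, 11]
Compare 17 vs 12: take 12 from right. Merged: [1, 11, 12]
Compare 17 vs 19: take 17 from left. Merged: [1, 11, 12, 17]
Compare 22 vs 19: take 19 from right. Merged: [1, 11, 12, 17, 19]
Compare 22 vs 25: take 22 from left. Merged: [1, 11, 12, 17, 19, 22]
Compare 38 vs 25: take 25 from right. Merged: [1, 11, 12, 17, 19, 22, 25]
Compare 38 vs 29: take 29 from right. Merged: [1, 11, 12, 17, 19, 22, 25, 29]
Compare 38 vs 30: take 30 from right. Merged: [1, 11, 12, 17, 19, 22, 25, 29, 30]
Compare 38 vs 36: take 36 from right. Merged: [1, 11, 12, 17, 19, 22, 25, 29, 30, 36]
Append remaining from left: [38]. Merged: [1, 11, 12, 17, 19, 22, 25, 29, 30, 36, 38]

Final merged array: [1, 11, 12, 17, 19, 22, 25, 29, 30, 36, 38]
Total comparisons: 10

The merged array is [1, 11, 12, 17, 19, 22, 25, 29, 30, 36, 38], requiring 10 comparisons. The merge step runs in O(n) time where n is the total number of elements.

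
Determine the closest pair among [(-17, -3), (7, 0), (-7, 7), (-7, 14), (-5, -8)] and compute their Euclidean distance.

Computing all pairwise distances among 5 points:

d((-17, -3), (7, 0)) = 24.1868
d((-17, -3), (-7, 7)) = 14.1421
d((-17, -3), (-7, 14)) = 19.7231
d((-17, -3), (-5, -8)) = 13.0
d((7, 0), (-7, 7)) = 15.6525
d((7, 0), (-7, 14)) = 19.799
d((7, 0), (-5, -8)) = 14.4222
d((-7, 7), (-7, 14)) = 7.0 <-- minimum
d((-7, 7), (-5, -8)) = 15.1327
d((-7, 14), (-5, -8)) = 22.0907

Closest pair: (-7, 7) and (-7, 14) with distance 7.0

The closest pair is (-7, 7) and (-7, 14) with Euclidean distance 7.0. For 5 points, brute-force pairwise comparison is shown above. For large n, the divide-and-conquer algorithm (sort by x, recurse on halves, check the dividing strip) achieves O(n log n).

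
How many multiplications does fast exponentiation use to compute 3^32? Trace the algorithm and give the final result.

Computing 3^32 by squaring (build up from 3^1; each line after the first costs one multiplication):

3^1 = 3
3^2 = (3^1)^2 = 3^2 = 9
3^4 = (3^2)^2 = 9^2 = 81
3^8 = (3^4)^2 = 81^2 = 6561
3^16 = (3^8)^2 = 6561^2 = 43046721
3^32 = (3^16)^2 = 43046721^2 = 1853020188851841

Result: 1853020188851841
Multiplications needed: 5 (5 lines after 3^1)

3^32 = 1853020188851841. Using exponentiation by squaring, this requires 5 multiplications. The key idea: if the exponent is even, square the half-power; if odd, multiply by the base once.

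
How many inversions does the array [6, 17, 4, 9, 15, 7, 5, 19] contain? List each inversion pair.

Finding inversions in [6, 17, 4, 9, 15, 7, 5, 19]:

(0, 2): arr[0]=6 > arr[2]=4
(0, 6): arr[0]=6 > arr[6]=5
(1, 2): arr[1]=17 > arr[2]=4
(1, 3): arr[1]=17 > arr[3]=9
(1, 4): arr[1]=17 > arr[4]=15
(1, 5): arr[1]=17 > arr[5]=7
(1, 6): arr[1]=17 > arr[6]=5
(3, 5): arr[3]=9 > arr[5]=7
(3, 6): arr[3]=9 > arr[6]=5
(4, 5): arr[4]=15 > arr[5]=7
(4, 6): arr[4]=15 > arr[6]=5
(5, 6): arr[5]=7 > arr[6]=5

Total inversions: 12

The array has 12 inversion(s): (0,2), (0,6), (1,2), (1,3), (1,4), (1,5), (1,6), (3,5), (3,6), (4,5), (4,6), (5,6). Each pair (i,j) satisfies i < j and arr[i] > arr[j].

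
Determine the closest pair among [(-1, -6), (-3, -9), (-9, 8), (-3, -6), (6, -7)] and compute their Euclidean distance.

Computing all pairwise distances among 5 points:

d((-1, -6), (-3, -9)) = 3.6056
d((-1, -6), (-9, 8)) = 16.1245
d((-1, -6), (-3, -6)) = 2.0 <-- minimum
d((-1, -6), (6, -7)) = 7.0711
d((-3, -9), (-9, 8)) = 18.0278
d((-3, -9), (-3, -6)) = 3.0
d((-3, -9), (6, -7)) = 9.2195
d((-9, 8), (-3, -6)) = 15.2315
d((-9, 8), (6, -7)) = 21.2132
d((-3, -6), (6, -7)) = 9.0554

Closest pair: (-1, -6) and (-3, -6) with distance 2.0

The closest pair is (-1, -6) and (-3, -6) with Euclidean distance 2.0. For 5 points, brute-force pairwise comparison is shown above. For large n, the divide-and-conquer algorithm (sort by x, recurse on halves, check the dividing strip) achieves O(n log n).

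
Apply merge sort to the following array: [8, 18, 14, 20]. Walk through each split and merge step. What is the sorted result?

Merge sort trace:

Split: [8, 18, 14, 20] -> [8, 18] and [14, 20]
  Split: [8, 18] -> [8] and [18]
  Merge: [8] + [18] -> [8, 18]
  Split: [14, 20] -> [14] and [20]
  Merge: [14] + [20] -> [14, 20]
Merge: [8, 18] + [14, 20] -> [8, 14, 18, 20]

Final sorted array: [8, 14, 18, 20]

The merge sort proceeds by recursively splitting the array and merging sorted halves.
After all merges, the sorted array is [8, 14, 18, 20].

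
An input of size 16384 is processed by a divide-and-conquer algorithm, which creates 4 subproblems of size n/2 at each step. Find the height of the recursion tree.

For divide and conquer with division factor 2:

Problem sizes at each level:
Level 0: 16384
Level 1: 8192
Level 2: 4096
Level 3: 2048
Level 4: 1024
Level 5: 512
Level 6: 256
Level 7: 128
Level 8: 64
Level 9: 32
Level 10: 16
Level 11: 8
Level 12: 4
Level 13: 2
Level 14: 1

The root is level 0 and the size-1 base case is level 14 (the tree spans levels 0 through 14, i.e. 15 levels counting the root), so the depth is the number of divisions: log_2(16384) = 14

The recursion tree depth is log_2(16384) = 14. At each level, the problem size is divided by 2, so it takes 14 divisions to reduce to a base case of size 1. The algorithm makes 4 recursive calls at each level.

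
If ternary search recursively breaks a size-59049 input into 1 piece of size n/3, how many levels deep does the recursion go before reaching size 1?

For divide and conquer with division factor 3:

Problem sizes at each level:
Level 0: 59049
Level 1: 19683
Level 2: 6561
Level 3: 2187
Level 4: 729
Level 5: 243
Level 6: 81
Level 7: 27
Level 8: 9
Level 9: 3
Level 10: 1

The root is level 0 and the size-1 base case is level 10 (the tree spans levels 0 through 10, i.e. 11 levels counting the root), so the depth is the number of divisions: log_3(59049) = 10

The recursion tree depth is log_3(59049) = 10. At each level, the problem size is divided by 3, so it takes 10 divisions to reduce to a base case of size 1. The algorithm makes 1 recursive call at each level.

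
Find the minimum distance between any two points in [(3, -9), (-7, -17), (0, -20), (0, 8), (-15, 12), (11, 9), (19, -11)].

Computing all pairwise distances among 7 points:

d((3, -9), (-7, -17)) = 12.8062
d((3, -9), (0, -20)) = 11.4018
d((3, -9), (0, 8)) = 17.2627
d((3, -9), (-15, 12)) = 27.6586
d((3, -9), (11, 9)) = 19.6977
d((3, -9), (19, -11)) = 16.1245
d((-7, -17), (0, -20)) = 7.6158 <-- minimum
d((-7, -17), (0, 8)) = 25.9615
d((-7, -17), (-15, 12)) = 30.0832
d((-7, -17), (11, 9)) = 31.6228
d((-7, -17), (19, -11)) = 26.6833
d((0, -20), (0, 8)) = 28.0
d((0, -20), (-15, 12)) = 35.3412
d((0, -20), (11, 9)) = 31.0161
d((0, -20), (19, -11)) = 21.0238
d((0, 8), (-15, 12)) = 15.5242
d((0, 8), (11, 9)) = 11.0454
d((0, 8), (19, -11)) = 26.8701
d((-15, 12), (11, 9)) = 26.1725
d((-15, 12), (19, -11)) = 41.0488
d((11, 9), (19, -11)) = 21.5407

Closest pair: (-7, -17) and (0, -20) with distance 7.6158

The closest pair is (-7, -17) and (0, -20) with Euclidean distance 7.6158. For 7 points, brute-force pairwise comparison is shown above. For large n, the divide-and-conquer algorithm (sort by x, recurse on halves, check the dividing strip) achieves O(n log n).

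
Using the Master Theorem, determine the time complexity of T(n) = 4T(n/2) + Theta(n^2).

Master Theorem for T(n) = 4T(n/2) + O(n^2):

a = 4, b = 2, c = 2
log_b(a) = log_2(4) = 2.0000

Case 2: c = 2 = log_2(4) = 2.0000
T(n) = O(n^2 log n) = O(n^2 log n)

For T(n) = 4T(n/2) + O(n^2): log_2(4) = 2.0000. This is Case 2 of the Master Theorem (c = log_b(a), equal work at all levels), giving O(n^2 log n).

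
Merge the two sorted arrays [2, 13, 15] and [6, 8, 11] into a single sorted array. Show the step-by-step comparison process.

Merging process:

Compare 2 vs 6: take 2 from left. Merged: [2]
Compare 13 vs 6: take 6 from right. Merged: [2, 6]
Compare 13 vs 8: take 8 from right. Merged: [2, 6, 8]
Compare 13 vs 11: take 11 from right. Merged: [2, 6, 8, 11]
Append remaining from left: [13, 15]. Merged: [2, 6, 8, 11, 13, 15]

Final merged array: [2, 6, 8, 11, 13, 15]
Total comparisons: 4

The merged array is [2, 6, 8, 11, 13, 15], requiring 4 comparisons. The merge step runs in O(n) time where n is the total number of elements.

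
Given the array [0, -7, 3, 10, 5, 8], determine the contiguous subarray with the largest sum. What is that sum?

Using Kadane's algorithm on [0, -7, 3, 10, 5, 8]:

Scanning through the array:
Position 1 (value -7): max_ending_here = -7, max_so_far = 0
Position 2 (value 3): max_ending_here = 3, max_so_far = 3
Position 3 (value 10): max_ending_here = 13, max_so_far = 13
Position 4 (value 5): max_ending_here = 18, max_so_far = 18
Position 5 (value 8): max_ending_here = 26, max_so_far = 26

Maximum subarray: [3, 10, 5, 8]
Maximum sum: 26

The maximum subarray is [3, 10, 5, 8] with sum 26. This subarray runs from index 2 to index 5.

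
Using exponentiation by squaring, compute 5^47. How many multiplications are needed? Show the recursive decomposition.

Computing 5^47 by squaring (build up from 5^1; each line after the first costs one multiplication):

5^1 = 5
5^2 = (5^1)^2 = 5^2 = 25
5^4 = (5^2)^2 = 25^2 = 625
5^5 = 5 * 5^4 = 5 * 625 = 3125
5^10 = (5^5)^2 = 3125^2 = 9765625
5^11 = 5 * 5^10 = 5 * 9765625 = 48828125
5^22 = (5^11)^2 = 48828125^2 = 2384185791015625
5^23 = 5 * 5^22 = 5 * 2384185791015625 = 11920928955078125
5^46 = (5^23)^2 = 11920928955078125^2 = 142108547152020037174224853515625
5^47 = 5 * 5^46 = 5 * 142108547152020037174224853515625 = 710542735760100185871124267578125

Result: 710542735760100185871124267578125
Multiplications needed: 9 (9 lines after 5^1)

5^47 = 710542735760100185871124267578125. Using exponentiation by squaring, this requires 9 multiplications. The key idea: if the exponent is even, square the half-power; if odd, multiply by the base once.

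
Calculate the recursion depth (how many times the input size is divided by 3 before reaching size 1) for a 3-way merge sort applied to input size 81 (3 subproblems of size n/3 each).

For divide and conquer with division factor 3:

Problem sizes at each level:
Level 0: 81
Level 1: 27
Level 2: 9
Level 3: 3
Level 4: 1

The root is level 0 and the size-1 base case is level 4 (the tree spans levels 0 through 4, i.e. 5 levels counting the root), so the depth is the number of divisions: log_3(81) = 4

The recursion tree depth is log_3(81) = 4. At each level, the problem size is divided by 3, so it takes 4 divisions to reduce to a base case of size 1. The algorithm makes 3 recursive calls at each level.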